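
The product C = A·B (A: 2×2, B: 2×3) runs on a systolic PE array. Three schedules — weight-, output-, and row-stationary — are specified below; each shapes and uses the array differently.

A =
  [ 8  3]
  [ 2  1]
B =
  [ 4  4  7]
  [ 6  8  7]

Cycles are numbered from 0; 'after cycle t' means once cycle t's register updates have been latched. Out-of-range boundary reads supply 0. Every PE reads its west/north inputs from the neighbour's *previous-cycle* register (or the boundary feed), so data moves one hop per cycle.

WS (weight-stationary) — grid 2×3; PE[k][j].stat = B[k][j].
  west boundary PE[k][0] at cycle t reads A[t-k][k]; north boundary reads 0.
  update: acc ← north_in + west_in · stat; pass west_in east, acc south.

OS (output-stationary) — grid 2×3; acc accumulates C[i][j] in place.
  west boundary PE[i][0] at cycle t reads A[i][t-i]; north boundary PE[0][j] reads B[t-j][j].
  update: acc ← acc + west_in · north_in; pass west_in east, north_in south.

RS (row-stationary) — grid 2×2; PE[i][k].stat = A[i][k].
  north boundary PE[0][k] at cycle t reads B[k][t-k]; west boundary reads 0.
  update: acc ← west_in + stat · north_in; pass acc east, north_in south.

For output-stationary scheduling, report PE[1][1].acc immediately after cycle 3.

PE[1][1].acc = 16

OS 2×3: PE[1][1] cycle-by-cycle (with neighbour feeds):
  cycle 0: PE[0][1] → acc 0, east 0, south 0
  cycle 0: PE[1][0] → acc 0, east 0, south 0
  cycle 0: PE[1][1] → acc 0, east 0, south 0
  cycle 1: PE[0][1] → acc 32, east 8, south 4
  cycle 1: PE[1][0] → acc 8, east 2, south 4
  cycle 1: PE[1][1] → acc 0, east 0, south 0
  cycle 2: PE[0][1] → acc 56, east 3, south 8
  cycle 2: PE[1][0] → acc 14, east 1, south 6
  cycle 2: PE[1][1] → acc 8, east 2, south 4
  cycle 3: PE[0][1] → acc 56, east 0, south 0
  cycle 3: PE[1][0] → acc 14, east 0, south 0
  cycle 3: PE[1][1] → acc 16, east 1, south 8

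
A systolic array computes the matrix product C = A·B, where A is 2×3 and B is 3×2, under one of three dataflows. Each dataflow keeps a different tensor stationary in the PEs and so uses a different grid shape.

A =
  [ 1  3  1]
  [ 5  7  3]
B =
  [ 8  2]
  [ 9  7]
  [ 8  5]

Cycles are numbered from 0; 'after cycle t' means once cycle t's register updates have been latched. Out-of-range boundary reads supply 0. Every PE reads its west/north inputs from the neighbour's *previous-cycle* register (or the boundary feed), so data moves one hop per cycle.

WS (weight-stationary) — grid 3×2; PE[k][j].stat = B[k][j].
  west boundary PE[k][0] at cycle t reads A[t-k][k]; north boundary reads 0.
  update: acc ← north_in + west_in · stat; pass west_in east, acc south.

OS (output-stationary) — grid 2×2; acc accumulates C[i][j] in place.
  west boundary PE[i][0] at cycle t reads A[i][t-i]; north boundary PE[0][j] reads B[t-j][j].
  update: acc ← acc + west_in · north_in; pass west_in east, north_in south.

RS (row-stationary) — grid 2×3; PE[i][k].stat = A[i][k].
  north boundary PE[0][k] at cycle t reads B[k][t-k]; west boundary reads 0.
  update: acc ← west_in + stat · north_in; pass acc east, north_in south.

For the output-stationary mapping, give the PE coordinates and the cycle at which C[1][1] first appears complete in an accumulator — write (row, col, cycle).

(row, col, cycle) = (1, 1, 4)

OS: C[1][1] accumulates in PE[1][1]:
  t=0 PE[1][1]: acc=0 h=0 v=0
  t=1 PE[1][1]: acc=0 h=0 v=0
  t=2 PE[1][1]: acc=10 h=5 v=2
  t=3 PE[1][1]: acc=59 h=7 v=7
  t=4 PE[1][1]: acc=74 h=3 v=5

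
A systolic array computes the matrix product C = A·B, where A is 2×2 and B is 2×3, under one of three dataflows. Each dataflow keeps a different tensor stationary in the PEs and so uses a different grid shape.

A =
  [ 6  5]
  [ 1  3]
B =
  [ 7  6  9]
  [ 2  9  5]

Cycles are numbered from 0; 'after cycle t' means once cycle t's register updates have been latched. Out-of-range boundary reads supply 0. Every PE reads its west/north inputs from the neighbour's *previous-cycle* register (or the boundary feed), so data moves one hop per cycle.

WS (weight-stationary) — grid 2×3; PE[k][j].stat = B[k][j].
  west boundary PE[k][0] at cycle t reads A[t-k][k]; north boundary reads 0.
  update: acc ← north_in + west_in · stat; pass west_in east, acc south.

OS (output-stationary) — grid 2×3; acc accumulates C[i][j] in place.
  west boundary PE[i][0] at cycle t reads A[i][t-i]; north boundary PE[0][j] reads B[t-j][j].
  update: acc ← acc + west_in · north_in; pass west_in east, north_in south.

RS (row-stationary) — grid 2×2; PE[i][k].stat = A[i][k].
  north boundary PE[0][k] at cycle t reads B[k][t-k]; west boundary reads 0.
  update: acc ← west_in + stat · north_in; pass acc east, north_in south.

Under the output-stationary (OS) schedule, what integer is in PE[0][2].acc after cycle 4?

PE[0][2].acc = 79

OS (2×3). Following PE[0][2] plus its west/north inputs:
  [0] (0,1) acc=0 (h:0 v:0)
  [0] (0,2) acc=0 (h:0 v:0)
  [1] (0,1) acc=36 (h:6 v:6)
  [1] (0,2) acc=0 (h:0 v:0)
  [2] (0,1) acc=81 (h:5 v:9)
  [2] (0,2) acc=54 (h:6 v:9)
  [3] (0,1) acc=81 (h:0 v:0)
  [3] (0,2) acc=79 (h:5 v:5)
  [4] (0,1) acc=81 (h:0 v:0)
  [4] (0,2) acc=79 (h:0 v:0)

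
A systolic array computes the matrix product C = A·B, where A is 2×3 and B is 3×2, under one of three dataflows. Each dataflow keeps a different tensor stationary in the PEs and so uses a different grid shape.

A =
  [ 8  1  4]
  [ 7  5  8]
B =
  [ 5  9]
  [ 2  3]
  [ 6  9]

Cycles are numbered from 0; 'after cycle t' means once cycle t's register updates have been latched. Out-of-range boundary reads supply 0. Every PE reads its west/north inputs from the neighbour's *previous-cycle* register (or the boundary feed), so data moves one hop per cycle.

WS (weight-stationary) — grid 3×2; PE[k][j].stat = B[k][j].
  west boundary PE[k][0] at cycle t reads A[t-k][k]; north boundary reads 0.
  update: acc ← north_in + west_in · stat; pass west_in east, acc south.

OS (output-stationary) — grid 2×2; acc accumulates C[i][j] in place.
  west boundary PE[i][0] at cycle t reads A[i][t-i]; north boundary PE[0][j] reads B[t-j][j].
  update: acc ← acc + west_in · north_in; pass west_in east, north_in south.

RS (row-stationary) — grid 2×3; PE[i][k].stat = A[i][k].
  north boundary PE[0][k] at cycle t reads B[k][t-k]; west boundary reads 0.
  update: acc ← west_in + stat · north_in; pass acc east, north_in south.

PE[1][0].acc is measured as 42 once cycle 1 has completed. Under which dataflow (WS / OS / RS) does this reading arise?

WS (3×2 grid), PE[1][0]:
  @0  [1,0]  acc 0  |  →0  ↓0
  @1  [1,0]  acc 42  |  →1  ↓42
OS (2×2 grid), PE[1][0]:
  @0  [1,0]  acc 0  |  →0  ↓0
  @1  [1,0]  acc 35  |  →7  ↓5
RS (2×3 grid), PE[1][0]:
  @0  [1,0]  acc 0  |  →0  ↓0
  @1  [1,0]  acc 35  |  →35  ↓5

dataflow = WS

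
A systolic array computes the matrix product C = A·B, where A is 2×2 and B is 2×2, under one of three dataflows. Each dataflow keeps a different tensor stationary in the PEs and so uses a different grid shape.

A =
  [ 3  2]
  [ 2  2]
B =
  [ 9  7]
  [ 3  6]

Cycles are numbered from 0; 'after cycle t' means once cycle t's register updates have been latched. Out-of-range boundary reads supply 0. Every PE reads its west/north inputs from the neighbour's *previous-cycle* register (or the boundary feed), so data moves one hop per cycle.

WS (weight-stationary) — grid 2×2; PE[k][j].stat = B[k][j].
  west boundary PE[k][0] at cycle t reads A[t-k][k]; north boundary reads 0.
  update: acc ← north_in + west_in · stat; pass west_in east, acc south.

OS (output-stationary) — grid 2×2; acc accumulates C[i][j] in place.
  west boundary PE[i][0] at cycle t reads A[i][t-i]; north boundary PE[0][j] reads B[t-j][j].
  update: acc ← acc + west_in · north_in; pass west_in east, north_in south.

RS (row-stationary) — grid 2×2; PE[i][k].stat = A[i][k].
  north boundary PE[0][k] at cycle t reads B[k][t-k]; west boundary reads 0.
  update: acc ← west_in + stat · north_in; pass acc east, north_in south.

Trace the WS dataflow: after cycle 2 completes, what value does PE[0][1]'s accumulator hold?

WS 2×2: PE[0][1] cycle-by-cycle (with neighbour feeds):
  @0  [0,0]  acc 27  |  →3  ↓27
  @0  [0,1]  acc 0  |  →0  ↓0
  @1  [0,0]  acc 18  |  →2  ↓18
  @1  [0,1]  acc 21  |  →3  ↓21
  @2  [0,0]  acc 0  |  →0  ↓0
  @2  [0,1]  acc 14  |  →2  ↓14

PE[0][1].acc = 14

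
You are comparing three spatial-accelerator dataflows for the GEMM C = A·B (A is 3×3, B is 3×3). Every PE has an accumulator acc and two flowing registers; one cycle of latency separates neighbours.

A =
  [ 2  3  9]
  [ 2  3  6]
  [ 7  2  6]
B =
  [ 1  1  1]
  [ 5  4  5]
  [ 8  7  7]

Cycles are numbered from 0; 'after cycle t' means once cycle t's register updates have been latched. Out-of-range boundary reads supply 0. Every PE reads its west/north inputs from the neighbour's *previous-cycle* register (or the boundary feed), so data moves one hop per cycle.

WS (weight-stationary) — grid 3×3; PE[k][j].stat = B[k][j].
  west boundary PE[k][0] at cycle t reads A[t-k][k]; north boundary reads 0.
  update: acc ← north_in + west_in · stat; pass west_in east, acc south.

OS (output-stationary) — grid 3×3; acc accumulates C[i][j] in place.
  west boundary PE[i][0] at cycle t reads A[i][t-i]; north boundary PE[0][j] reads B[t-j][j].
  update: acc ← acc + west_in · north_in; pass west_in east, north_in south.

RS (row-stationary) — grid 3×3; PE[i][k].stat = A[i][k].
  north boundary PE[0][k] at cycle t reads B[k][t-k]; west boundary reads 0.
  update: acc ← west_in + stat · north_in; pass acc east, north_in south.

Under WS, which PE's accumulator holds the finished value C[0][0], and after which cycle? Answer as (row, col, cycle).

WS: C[0][0] accumulates in PE[2][0]:
  [0] (2,0) acc=0 (h:0 v:0)
  [1] (2,0) acc=0 (h:0 v:0)
  [2] (2,0) acc=89 (h:9 v:89)

(row, col, cycle) = (2, 0, 2)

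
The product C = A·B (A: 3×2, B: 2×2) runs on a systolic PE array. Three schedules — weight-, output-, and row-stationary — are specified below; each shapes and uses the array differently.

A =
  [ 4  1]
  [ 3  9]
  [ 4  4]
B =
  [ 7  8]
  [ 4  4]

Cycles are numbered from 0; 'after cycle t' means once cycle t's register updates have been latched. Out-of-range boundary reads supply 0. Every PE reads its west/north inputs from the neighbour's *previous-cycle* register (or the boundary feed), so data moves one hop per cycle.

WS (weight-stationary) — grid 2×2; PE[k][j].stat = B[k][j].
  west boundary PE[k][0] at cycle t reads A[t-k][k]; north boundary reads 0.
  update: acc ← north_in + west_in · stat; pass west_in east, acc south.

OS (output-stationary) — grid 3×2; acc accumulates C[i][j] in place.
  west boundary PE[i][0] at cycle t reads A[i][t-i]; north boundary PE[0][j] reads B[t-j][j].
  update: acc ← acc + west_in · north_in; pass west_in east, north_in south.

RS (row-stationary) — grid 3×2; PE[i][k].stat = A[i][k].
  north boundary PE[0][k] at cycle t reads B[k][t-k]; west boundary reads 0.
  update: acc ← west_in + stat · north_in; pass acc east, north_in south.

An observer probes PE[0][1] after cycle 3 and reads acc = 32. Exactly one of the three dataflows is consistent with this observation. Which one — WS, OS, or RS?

dataflow = WS

WS (2×2 grid), PE[0][1]:
  after 0 — PE[0][1] acc=0, pass-E 0, pass-S 0
  after 1 — PE[0][1] acc=32, pass-E 4, pass-S 32
  after 2 — PE[0][1] acc=24, pass-E 3, pass-S 24
  after 3 — PE[0][1] acc=32, pass-E 4, pass-S 32
OS (3×2 grid), PE[0][1]:
  after 0 — PE[0][1] acc=0, pass-E 0, pass-S 0
  after 1 — PE[0][1] acc=32, pass-E 4, pass-S 8
  after 2 — PE[0][1] acc=36, pass-E 1, pass-S 4
  after 3 — PE[0][1] acc=36, pass-E 0, pass-S 0
RS (3×2 grid), PE[0][1]:
  after 0 — PE[0][1] acc=0, pass-E 0, pass-S 0
  after 1 — PE[0][1] acc=32, pass-E 32, pass-S 4
  after 2 — PE[0][1] acc=36, pass-E 36, pass-S 4
  after 3 — PE[0][1] acc=0, pass-E 0, pass-S 0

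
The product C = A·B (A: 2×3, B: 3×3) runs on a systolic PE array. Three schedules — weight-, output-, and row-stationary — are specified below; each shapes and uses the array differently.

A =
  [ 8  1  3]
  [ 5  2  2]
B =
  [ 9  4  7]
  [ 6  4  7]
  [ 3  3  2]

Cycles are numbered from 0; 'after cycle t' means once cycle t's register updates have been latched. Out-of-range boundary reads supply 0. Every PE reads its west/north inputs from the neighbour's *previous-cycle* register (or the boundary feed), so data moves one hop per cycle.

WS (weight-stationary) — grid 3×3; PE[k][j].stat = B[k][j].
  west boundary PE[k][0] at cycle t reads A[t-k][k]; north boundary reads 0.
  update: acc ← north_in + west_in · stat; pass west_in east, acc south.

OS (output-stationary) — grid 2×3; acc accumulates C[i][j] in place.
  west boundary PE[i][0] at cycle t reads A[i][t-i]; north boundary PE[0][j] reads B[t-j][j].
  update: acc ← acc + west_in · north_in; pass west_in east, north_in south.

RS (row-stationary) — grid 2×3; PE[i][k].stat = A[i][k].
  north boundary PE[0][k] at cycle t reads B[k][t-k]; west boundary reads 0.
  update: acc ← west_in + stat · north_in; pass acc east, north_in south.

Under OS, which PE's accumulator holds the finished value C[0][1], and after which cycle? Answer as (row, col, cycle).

(row, col, cycle) = (0, 1, 3)

OS — PE[0][1] is where C[0][1] collects:
  cycle 0: PE[0][1] → acc 0, east 0, south 0
  cycle 1: PE[0][1] → acc 32, east 8, south 4
  cycle 2: PE[0][1] → acc 36, east 1, south 4
  cycle 3: PE[0][1] → acc 45, east 3, south 3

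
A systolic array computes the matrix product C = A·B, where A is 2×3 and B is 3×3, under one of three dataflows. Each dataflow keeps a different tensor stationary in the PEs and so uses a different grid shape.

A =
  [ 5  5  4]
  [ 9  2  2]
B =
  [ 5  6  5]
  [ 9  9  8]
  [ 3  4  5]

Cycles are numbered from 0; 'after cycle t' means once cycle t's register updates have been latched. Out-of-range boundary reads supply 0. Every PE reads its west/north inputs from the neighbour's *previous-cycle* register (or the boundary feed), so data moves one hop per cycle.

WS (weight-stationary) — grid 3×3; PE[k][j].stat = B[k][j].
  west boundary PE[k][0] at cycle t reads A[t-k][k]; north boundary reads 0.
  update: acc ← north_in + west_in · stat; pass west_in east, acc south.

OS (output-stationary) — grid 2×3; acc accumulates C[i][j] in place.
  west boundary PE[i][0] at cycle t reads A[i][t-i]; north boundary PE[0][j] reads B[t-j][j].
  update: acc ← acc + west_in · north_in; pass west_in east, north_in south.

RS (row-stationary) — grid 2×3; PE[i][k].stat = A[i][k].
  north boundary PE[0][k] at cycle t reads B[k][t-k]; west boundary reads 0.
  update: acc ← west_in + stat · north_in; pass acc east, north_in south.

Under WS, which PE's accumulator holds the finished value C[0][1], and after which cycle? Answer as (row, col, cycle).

WS — PE[2][1] is where C[0][1] collects:
  [0] (2,1) acc=0 (h:0 v:0)
  [1] (2,1) acc=0 (h:0 v:0)
  [2] (2,1) acc=0 (h:0 v:0)
  [3] (2,1) acc=91 (h:4 v:91)

(row, col, cycle) = (2, 1, 3)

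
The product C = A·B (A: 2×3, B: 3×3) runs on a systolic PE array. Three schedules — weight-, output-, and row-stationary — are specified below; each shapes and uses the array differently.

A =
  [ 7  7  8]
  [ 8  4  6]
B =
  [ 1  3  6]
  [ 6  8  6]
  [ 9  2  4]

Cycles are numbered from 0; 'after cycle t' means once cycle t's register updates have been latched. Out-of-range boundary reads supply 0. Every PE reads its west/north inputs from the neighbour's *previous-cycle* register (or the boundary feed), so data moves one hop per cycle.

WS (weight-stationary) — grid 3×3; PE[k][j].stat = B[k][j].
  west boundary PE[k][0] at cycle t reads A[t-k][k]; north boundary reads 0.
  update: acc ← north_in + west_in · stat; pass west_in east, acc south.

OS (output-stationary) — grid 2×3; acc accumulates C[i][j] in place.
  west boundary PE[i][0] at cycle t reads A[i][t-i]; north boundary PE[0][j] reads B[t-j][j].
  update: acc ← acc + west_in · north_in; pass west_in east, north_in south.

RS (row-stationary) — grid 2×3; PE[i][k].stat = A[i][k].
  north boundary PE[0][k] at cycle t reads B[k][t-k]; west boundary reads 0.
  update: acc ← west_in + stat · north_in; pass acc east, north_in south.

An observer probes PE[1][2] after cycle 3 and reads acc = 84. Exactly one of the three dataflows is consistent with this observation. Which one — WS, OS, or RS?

dataflow = WS

Under WS (3×3), PE[1][2]:
  0: (1,2).acc=0  regs=<0,0>
  1: (1,2).acc=0  regs=<0,0>
  2: (1,2).acc=0  regs=<0,0>
  3: (1,2).acc=84  regs=<7,84>
Under OS (2×3), PE[1][2]:
  0: (1,2).acc=0  regs=<0,0>
  1: (1,2).acc=0  regs=<0,0>
  2: (1,2).acc=0  regs=<0,0>
  3: (1,2).acc=48  regs=<8,6>
Under RS (2×3), PE[1][2]:
  0: (1,2).acc=0  regs=<0,0>
  1: (1,2).acc=0  regs=<0,0>
  2: (1,2).acc=0  regs=<0,0>
  3: (1,2).acc=86  regs=<86,9>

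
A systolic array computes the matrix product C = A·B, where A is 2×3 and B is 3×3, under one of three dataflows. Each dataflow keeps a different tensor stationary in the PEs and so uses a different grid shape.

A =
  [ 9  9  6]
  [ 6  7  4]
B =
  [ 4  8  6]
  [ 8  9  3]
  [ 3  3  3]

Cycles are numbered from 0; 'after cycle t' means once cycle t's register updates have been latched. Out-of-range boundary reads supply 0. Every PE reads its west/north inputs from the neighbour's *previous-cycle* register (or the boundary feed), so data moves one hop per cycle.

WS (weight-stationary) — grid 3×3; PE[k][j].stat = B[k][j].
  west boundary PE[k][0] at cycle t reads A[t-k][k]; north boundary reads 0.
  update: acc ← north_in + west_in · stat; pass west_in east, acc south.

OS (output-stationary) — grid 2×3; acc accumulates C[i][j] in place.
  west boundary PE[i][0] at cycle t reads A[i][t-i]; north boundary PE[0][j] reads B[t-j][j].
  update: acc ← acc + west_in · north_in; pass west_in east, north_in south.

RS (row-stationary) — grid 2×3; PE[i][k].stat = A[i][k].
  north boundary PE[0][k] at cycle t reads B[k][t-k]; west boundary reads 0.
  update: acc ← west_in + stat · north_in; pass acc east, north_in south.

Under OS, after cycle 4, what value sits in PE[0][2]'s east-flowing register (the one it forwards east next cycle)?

register = 6

OS on a 2×3 grid — tracing PE[0][2] and its feeders:
  c0 r0c1: 0 / 0 / 0
  c0 r0c2: 0 / 0 / 0
  c1 r0c1: 72 / 9 / 8
  c1 r0c2: 0 / 0 / 0
  c2 r0c1: 153 / 9 / 9
  c2 r0c2: 54 / 9 / 6
  c3 r0c1: 171 / 6 / 3
  c3 r0c2: 81 / 9 / 3
  c4 r0c1: 171 / 0 / 0
  c4 r0c2: 99 / 6 / 3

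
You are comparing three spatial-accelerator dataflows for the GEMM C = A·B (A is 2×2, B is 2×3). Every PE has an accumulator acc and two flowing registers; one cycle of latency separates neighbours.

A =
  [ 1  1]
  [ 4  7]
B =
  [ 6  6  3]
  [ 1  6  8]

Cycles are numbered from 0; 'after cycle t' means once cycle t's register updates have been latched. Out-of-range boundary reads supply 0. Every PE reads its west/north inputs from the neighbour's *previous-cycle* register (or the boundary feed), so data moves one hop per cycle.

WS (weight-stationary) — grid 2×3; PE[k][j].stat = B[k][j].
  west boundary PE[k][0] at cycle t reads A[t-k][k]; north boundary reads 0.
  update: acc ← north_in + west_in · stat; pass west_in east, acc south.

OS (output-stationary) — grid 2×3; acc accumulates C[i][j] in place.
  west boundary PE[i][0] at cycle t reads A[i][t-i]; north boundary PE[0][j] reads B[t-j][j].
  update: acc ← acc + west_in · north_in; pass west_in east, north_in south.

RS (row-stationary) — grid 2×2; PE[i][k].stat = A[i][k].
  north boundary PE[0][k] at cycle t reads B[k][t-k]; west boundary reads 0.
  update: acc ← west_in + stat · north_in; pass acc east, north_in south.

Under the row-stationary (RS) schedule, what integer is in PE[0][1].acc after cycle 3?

PE[0][1].acc = 11

RS (2×2). Following PE[0][1] plus its west/north inputs:
  [0] (0,0) acc=6 (h:6 v:6)
  [0] (0,1) acc=0 (h:0 v:0)
  [1] (0,0) acc=6 (h:6 v:6)
  [1] (0,1) acc=7 (h:7 v:1)
  [2] (0,0) acc=3 (h:3 v:3)
  [2] (0,1) acc=12 (h:12 v:6)
  [3] (0,0) acc=0 (h:0 v:0)
  [3] (0,1) acc=11 (h:11 v:8)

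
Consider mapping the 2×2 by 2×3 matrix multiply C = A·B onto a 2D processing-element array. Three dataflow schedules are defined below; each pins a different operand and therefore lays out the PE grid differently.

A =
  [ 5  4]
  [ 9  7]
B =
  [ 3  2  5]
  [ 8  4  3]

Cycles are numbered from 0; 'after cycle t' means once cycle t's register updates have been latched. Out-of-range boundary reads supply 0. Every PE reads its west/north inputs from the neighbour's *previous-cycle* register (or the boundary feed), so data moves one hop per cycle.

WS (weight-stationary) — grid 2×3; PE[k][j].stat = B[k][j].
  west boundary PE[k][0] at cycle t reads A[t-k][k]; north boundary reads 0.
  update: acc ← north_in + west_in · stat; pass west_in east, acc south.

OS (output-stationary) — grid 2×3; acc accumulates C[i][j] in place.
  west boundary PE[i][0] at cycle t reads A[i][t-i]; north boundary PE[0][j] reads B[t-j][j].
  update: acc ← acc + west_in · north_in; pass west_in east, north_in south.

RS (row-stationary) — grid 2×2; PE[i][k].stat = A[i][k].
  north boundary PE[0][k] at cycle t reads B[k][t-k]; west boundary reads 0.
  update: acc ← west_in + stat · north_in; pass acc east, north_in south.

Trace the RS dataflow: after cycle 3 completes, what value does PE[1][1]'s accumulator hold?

PE[1][1].acc = 46

RS 2×2: PE[1][1] cycle-by-cycle (with neighbour feeds):
  after 0 — PE[0][1] acc=0, pass-E 0, pass-S 0
  after 0 — PE[1][0] acc=0, pass-E 0, pass-S 0
  after 0 — PE[1][1] acc=0, pass-E 0, pass-S 0
  after 1 — PE[0][1] acc=47, pass-E 47, pass-S 8
  after 1 — PE[1][0] acc=27, pass-E 27, pass-S 3
  after 1 — PE[1][1] acc=0, pass-E 0, pass-S 0
  after 2 — PE[0][1] acc=26, pass-E 26, pass-S 4
  after 2 — PE[1][0] acc=18, pass-E 18, pass-S 2
  after 2 — PE[1][1] acc=83, pass-E 83, pass-S 8
  after 3 — PE[0][1] acc=37, pass-E 37, pass-S 3
  after 3 — PE[1][0] acc=45, pass-E 45, pass-S 5
  after 3 — PE[1][1] acc=46, pass-E 46, pass-S 4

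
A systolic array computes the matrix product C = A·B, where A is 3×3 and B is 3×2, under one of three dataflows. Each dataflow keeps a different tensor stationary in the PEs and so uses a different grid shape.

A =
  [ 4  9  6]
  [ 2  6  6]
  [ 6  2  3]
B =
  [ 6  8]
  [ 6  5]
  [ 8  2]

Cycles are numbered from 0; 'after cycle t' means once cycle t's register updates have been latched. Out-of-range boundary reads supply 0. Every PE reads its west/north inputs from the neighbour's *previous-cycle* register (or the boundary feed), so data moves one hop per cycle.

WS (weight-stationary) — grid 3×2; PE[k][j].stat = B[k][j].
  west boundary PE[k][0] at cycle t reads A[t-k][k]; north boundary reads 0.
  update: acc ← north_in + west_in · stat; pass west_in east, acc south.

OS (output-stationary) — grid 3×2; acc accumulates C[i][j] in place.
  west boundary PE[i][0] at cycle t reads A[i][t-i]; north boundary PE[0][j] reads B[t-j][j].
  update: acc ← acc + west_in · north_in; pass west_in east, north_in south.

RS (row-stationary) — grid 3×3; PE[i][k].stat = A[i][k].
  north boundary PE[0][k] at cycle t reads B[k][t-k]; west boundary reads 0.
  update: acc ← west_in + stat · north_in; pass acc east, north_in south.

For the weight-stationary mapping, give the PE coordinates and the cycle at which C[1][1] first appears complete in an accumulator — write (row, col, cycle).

(row, col, cycle) = (2, 1, 4)

Under WS, C[1][1] lands at PE[2][1]:
  0: (2,1).acc=0  regs=<0,0>
  1: (2,1).acc=0  regs=<0,0>
  2: (2,1).acc=0  regs=<0,0>
  3: (2,1).acc=89  regs=<6,89>
  4: (2,1).acc=58  regs=<6,58>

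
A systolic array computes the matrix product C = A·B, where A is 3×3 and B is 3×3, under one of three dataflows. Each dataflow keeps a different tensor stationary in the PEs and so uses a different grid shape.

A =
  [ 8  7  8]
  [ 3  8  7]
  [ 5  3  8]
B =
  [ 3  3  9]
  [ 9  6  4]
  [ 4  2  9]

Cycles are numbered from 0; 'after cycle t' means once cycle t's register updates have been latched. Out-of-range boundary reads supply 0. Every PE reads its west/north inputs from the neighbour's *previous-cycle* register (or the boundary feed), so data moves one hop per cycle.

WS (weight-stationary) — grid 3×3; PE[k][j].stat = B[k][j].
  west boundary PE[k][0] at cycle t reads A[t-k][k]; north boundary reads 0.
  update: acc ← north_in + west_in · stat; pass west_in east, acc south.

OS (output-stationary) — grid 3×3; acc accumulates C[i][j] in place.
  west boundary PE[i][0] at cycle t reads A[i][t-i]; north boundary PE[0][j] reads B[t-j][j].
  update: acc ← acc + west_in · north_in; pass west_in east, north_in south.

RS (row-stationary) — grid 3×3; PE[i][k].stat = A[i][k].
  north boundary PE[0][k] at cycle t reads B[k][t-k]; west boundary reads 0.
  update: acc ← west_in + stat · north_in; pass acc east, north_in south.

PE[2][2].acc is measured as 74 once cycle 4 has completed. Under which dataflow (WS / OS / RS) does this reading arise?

WS (3×3 grid), PE[2][2]:
  c0 r2c2: 0 / 0 / 0
  c1 r2c2: 0 / 0 / 0
  c2 r2c2: 0 / 0 / 0
  c3 r2c2: 0 / 0 / 0
  c4 r2c2: 172 / 8 / 172
OS (3×3 grid), PE[2][2]:
  c0 r2c2: 0 / 0 / 0
  c1 r2c2: 0 / 0 / 0
  c2 r2c2: 0 / 0 / 0
  c3 r2c2: 0 / 0 / 0
  c4 r2c2: 45 / 5 / 9
RS (3×3 grid), PE[2][2]:
  c0 r2c2: 0 / 0 / 0
  c1 r2c2: 0 / 0 / 0
  c2 r2c2: 0 / 0 / 0
  c3 r2c2: 0 / 0 / 0
  c4 r2c2: 74 / 74 / 4

dataflow = RS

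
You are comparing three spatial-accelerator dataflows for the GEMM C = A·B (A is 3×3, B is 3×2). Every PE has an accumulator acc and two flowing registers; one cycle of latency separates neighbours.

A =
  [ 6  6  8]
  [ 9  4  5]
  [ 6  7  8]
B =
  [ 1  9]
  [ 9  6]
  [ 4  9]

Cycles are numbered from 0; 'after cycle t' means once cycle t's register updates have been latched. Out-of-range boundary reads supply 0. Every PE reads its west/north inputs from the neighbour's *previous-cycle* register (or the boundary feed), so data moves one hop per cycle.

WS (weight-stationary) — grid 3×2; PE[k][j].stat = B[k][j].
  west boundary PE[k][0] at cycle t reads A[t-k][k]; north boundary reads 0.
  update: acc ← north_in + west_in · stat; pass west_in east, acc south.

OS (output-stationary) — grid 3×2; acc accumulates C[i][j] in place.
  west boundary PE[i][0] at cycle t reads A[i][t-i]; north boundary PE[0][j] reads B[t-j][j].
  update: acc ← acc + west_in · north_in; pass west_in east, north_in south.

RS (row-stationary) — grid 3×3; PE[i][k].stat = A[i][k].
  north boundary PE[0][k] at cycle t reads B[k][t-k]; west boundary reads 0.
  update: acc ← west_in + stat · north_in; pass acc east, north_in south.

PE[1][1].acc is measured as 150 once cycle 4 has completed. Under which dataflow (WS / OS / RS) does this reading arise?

— WS: 3×2; PE[1][1] trace:
  t=0 PE[1][1]: acc=0 h=0 v=0
  t=1 PE[1][1]: acc=0 h=0 v=0
  t=2 PE[1][1]: acc=90 h=6 v=90
  t=3 PE[1][1]: acc=105 h=4 v=105
  t=4 PE[1][1]: acc=96 h=7 v=96
— OS: 3×2; PE[1][1] trace:
  t=0 PE[1][1]: acc=0 h=0 v=0
  t=1 PE[1][1]: acc=0 h=0 v=0
  t=2 PE[1][1]: acc=81 h=9 v=9
  t=3 PE[1][1]: acc=105 h=4 v=6
  t=4 PE[1][1]: acc=150 h=5 v=9
— RS: 3×3; PE[1][1] trace:
  t=0 PE[1][1]: acc=0 h=0 v=0
  t=1 PE[1][1]: acc=0 h=0 v=0
  t=2 PE[1][1]: acc=45 h=45 v=9
  t=3 PE[1][1]: acc=105 h=105 v=6
  t=4 PE[1][1]: acc=0 h=0 v=0

dataflow = OS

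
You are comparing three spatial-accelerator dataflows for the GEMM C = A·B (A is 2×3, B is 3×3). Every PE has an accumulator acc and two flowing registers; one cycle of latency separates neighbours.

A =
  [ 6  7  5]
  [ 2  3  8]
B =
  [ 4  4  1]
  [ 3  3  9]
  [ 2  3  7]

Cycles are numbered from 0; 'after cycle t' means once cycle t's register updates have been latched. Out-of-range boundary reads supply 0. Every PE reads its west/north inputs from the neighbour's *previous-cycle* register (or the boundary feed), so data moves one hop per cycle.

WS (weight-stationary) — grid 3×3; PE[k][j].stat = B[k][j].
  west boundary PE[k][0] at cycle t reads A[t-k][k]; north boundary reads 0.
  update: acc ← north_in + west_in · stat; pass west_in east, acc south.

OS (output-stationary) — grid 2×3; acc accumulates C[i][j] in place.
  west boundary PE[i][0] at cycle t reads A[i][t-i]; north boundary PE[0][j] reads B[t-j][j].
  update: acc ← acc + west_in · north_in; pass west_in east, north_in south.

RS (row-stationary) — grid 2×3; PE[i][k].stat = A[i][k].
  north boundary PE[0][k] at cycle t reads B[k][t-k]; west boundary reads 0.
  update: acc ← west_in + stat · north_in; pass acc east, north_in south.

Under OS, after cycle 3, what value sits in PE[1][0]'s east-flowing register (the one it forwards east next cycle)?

OS 2×3: PE[1][0] cycle-by-cycle (with neighbour feeds):
  after 0 — PE[0][0] acc=24, pass-E 6, pass-S 4
  after 0 — PE[1][0] acc=0, pass-E 0, pass-S 0
  after 1 — PE[0][0] acc=45, pass-E 7, pass-S 3
  after 1 — PE[1][0] acc=8, pass-E 2, pass-S 4
  after 2 — PE[0][0] acc=55, pass-E 5, pass-S 2
  after 2 — PE[1][0] acc=17, pass-E 3, pass-S 3
  after 3 — PE[0][0] acc=55, pass-E 0, pass-S 0
  after 3 — PE[1][0] acc=33, pass-E 8, pass-S 2

register = 8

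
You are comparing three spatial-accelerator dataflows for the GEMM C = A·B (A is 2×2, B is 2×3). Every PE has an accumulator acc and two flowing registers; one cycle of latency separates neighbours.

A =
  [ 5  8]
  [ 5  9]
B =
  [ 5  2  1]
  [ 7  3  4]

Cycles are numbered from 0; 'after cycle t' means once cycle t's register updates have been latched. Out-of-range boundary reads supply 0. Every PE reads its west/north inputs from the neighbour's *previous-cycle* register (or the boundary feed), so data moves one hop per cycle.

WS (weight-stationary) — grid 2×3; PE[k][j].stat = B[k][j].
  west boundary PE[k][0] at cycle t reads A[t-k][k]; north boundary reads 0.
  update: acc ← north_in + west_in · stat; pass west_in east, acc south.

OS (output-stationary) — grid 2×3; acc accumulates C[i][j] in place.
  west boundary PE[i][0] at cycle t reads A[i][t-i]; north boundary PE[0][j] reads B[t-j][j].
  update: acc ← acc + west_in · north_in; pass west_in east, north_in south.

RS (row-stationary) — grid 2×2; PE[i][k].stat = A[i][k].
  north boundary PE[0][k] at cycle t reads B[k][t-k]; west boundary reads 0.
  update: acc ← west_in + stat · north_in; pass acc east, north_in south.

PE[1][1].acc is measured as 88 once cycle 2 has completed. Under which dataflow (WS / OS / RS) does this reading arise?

WS [2×3] PE[1][1] across cycles:
  after 0 — PE[1][1] acc=0, pass-E 0, pass-S 0
  after 1 — PE[1][1] acc=0, pass-E 0, pass-S 0
  after 2 — PE[1][1] acc=34, pass-E 8, pass-S 34
OS [2×3] PE[1][1] across cycles:
  after 0 — PE[1][1] acc=0, pass-E 0, pass-S 0
  after 1 — PE[1][1] acc=0, pass-E 0, pass-S 0
  after 2 — PE[1][1] acc=10, pass-E 5, pass-S 2
RS [2×2] PE[1][1] across cycles:
  after 0 — PE[1][1] acc=0, pass-E 0, pass-S 0
  after 1 — PE[1][1] acc=0, pass-E 0, pass-S 0
  after 2 — PE[1][1] acc=88, pass-E 88, pass-S 7

dataflow = RS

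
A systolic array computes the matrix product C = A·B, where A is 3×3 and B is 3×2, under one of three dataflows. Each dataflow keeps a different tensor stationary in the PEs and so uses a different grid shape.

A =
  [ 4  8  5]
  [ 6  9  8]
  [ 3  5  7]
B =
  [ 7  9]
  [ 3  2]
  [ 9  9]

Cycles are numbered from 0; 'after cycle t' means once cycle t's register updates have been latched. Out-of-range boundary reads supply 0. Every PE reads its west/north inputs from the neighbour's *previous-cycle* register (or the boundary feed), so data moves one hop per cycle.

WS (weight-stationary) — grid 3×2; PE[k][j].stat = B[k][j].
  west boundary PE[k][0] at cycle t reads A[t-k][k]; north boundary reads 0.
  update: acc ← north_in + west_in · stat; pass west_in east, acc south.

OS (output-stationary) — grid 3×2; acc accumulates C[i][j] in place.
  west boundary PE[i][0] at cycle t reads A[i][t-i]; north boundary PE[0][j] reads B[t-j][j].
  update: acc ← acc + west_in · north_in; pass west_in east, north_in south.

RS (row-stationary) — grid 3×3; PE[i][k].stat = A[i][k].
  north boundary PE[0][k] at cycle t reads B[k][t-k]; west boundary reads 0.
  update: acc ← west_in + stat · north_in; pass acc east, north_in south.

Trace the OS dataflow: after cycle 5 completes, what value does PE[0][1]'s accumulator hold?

PE[0][1].acc = 97

OS (3×2). Following PE[0][1] plus its west/north inputs:
  [0] (0,0) acc=28 (h:4 v:7)
  [0] (0,1) acc=0 (h:0 v:0)
  [1] (0,0) acc=52 (h:8 v:3)
  [1] (0,1) acc=36 (h:4 v:9)
  [2] (0,0) acc=97 (h:5 v:9)
  [2] (0,1) acc=52 (h:8 v:2)
  [3] (0,0) acc=97 (h:0 v:0)
  [3] (0,1) acc=97 (h:5 v:9)
  [4] (0,0) acc=97 (h:0 v:0)
  [4] (0,1) acc=97 (h:0 v:0)
  [5] (0,0) acc=97 (h:0 v:0)
  [5] (0,1) acc=97 (h:0 v:0)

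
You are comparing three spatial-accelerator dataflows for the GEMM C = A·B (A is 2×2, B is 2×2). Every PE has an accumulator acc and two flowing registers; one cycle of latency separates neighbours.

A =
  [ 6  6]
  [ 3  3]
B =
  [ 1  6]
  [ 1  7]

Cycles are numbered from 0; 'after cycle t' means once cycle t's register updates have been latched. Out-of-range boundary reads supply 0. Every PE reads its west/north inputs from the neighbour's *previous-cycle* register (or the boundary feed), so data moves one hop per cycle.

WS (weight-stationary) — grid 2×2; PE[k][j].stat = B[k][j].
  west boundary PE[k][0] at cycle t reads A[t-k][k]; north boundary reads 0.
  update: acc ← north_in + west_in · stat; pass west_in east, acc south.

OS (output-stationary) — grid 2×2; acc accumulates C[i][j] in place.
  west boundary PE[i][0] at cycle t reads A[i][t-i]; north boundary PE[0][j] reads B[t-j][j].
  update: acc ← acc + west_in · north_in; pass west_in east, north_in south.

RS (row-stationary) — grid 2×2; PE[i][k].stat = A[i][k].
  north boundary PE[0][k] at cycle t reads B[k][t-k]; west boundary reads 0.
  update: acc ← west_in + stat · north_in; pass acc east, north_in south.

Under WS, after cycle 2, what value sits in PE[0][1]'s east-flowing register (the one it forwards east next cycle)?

register = 3

WS (2×2). Following PE[0][1] plus its west/north inputs:
  after 0 — PE[0][0] acc=6, pass-E 6, pass-S 6
  after 0 — PE[0][1] acc=0, pass-E 0, pass-S 0
  after 1 — PE[0][0] acc=3, pass-E 3, pass-S 3
  after 1 — PE[0][1] acc=36, pass-E 6, pass-S 36
  after 2 — PE[0][0] acc=0, pass-E 0, pass-S 0
  after 2 — PE[0][1] acc=18, pass-E 3, pass-S 18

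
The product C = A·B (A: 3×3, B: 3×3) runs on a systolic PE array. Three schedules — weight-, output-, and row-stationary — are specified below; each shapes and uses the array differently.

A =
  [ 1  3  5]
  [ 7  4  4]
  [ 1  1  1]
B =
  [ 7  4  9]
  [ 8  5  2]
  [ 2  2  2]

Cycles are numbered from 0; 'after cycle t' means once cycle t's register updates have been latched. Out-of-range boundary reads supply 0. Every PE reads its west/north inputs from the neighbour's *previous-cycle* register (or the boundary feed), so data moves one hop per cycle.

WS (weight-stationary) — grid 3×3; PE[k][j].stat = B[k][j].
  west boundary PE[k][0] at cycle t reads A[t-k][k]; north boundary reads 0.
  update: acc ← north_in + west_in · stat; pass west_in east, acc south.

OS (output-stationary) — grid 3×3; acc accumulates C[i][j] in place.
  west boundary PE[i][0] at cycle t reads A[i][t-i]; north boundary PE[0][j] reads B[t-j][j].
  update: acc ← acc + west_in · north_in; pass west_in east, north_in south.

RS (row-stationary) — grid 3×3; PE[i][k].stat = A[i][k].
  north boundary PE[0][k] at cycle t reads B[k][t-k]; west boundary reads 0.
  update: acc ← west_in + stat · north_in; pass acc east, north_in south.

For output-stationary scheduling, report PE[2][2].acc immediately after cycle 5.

OS (3×3). Following PE[2][2] plus its west/north inputs:
  cycle 0: PE[1][2] → acc 0, east 0, south 0
  cycle 0: PE[2][1] → acc 0, east 0, south 0
  cycle 0: PE[2][2] → acc 0, east 0, south 0
  cycle 1: PE[1][2] → acc 0, east 0, south 0
  cycle 1: PE[2][1] → acc 0, east 0, south 0
  cycle 1: PE[2][2] → acc 0, east 0, south 0
  cycle 2: PE[1][2] → acc 0, east 0, south 0
  cycle 2: PE[2][1] → acc 0, east 0, south 0
  cycle 2: PE[2][2] → acc 0, east 0, south 0
  cycle 3: PE[1][2] → acc 63, east 7, south 9
  cycle 3: PE[2][1] → acc 4, east 1, south 4
  cycle 3: PE[2][2] → acc 0, east 0, south 0
  cycle 4: PE[1][2] → acc 71, east 4, south 2
  cycle 4: PE[2][1] → acc 9, east 1, south 5
  cycle 4: PE[2][2] → acc 9, east 1, south 9
  cycle 5: PE[1][2] → acc 79, east 4, south 2
  cycle 5: PE[2][1] → acc 11, east 1, south 2
  cycle 5: PE[2][2] → acc 11, east 1, south 2

PE[2][2].acc = 11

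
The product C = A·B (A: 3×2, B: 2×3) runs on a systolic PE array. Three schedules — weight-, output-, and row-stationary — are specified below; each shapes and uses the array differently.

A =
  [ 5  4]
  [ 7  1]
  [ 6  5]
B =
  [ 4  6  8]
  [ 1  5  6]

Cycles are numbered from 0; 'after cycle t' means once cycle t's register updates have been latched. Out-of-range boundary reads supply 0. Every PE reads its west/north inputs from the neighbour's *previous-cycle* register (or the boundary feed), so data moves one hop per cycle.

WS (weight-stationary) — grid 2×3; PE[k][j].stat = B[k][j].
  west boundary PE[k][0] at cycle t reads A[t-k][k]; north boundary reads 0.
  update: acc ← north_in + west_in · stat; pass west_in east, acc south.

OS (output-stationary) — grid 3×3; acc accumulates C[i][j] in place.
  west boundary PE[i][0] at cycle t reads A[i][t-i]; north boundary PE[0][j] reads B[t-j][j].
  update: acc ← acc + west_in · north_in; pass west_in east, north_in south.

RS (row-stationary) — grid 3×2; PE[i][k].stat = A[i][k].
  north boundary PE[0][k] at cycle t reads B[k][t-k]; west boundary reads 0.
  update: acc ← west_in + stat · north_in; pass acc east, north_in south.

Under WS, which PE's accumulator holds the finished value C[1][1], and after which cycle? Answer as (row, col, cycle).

(row, col, cycle) = (1, 1, 3)

Under WS, C[1][1] lands at PE[1][1]:
  cycle 0: PE[1][1] → acc 0, east 0, south 0
  cycle 1: PE[1][1] → acc 0, east 0, south 0
  cycle 2: PE[1][1] → acc 50, east 4, south 50
  cycle 3: PE[1][1] → acc 47, east 1, south 47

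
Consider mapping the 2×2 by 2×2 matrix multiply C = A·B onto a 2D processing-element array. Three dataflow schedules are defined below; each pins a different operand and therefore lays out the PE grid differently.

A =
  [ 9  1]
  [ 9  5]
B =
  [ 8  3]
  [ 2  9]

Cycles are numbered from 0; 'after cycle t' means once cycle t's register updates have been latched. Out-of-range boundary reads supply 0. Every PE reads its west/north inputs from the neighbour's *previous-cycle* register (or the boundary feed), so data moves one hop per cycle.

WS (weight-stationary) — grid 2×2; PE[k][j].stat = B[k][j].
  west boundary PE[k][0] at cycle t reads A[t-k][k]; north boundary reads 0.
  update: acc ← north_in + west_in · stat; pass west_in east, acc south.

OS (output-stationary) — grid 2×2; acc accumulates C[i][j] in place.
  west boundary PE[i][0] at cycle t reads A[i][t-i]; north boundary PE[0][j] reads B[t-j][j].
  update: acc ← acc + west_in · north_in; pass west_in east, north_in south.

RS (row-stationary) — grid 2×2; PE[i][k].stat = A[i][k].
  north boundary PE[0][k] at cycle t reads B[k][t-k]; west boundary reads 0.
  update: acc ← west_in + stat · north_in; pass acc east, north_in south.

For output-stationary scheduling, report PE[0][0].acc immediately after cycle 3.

OS on a 2×2 grid — tracing PE[0][0] and its feeders:
  [0] (0,0) acc=72 (h:9 v:8)
  [1] (0,0) acc=74 (h:1 v:2)
  [2] (0,0) acc=74 (h:0 v:0)
  [3] (0,0) acc=74 (h:0 v:0)

PE[0][0].acc = 74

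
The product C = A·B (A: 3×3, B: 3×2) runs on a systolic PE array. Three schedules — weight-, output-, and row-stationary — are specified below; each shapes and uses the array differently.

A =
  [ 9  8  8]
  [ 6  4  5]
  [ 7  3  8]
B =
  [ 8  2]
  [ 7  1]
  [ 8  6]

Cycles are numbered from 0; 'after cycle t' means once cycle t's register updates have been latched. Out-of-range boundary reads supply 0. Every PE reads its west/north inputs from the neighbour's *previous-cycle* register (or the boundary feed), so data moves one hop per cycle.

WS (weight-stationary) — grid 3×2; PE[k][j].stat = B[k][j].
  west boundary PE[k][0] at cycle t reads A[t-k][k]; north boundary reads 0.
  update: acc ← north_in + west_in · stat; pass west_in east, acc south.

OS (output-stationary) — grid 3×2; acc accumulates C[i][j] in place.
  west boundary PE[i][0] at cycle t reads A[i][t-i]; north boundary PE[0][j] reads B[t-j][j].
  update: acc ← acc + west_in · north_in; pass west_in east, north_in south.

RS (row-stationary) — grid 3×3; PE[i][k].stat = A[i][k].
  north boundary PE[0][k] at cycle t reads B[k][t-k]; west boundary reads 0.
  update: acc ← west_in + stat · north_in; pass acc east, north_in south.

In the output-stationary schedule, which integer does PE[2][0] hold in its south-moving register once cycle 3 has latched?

OS on a 3×2 grid — tracing PE[2][0] and its feeders:
  t=0 PE[1][0]: acc=0 h=0 v=0
  t=0 PE[2][0]: acc=0 h=0 v=0
  t=1 PE[1][0]: acc=48 h=6 v=8
  t=1 PE[2][0]: acc=0 h=0 v=0
  t=2 PE[1][0]: acc=76 h=4 v=7
  t=2 PE[2][0]: acc=56 h=7 v=8
  t=3 PE[1][0]: acc=116 h=5 v=8
  t=3 PE[2][0]: acc=77 h=3 v=7

register = 7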